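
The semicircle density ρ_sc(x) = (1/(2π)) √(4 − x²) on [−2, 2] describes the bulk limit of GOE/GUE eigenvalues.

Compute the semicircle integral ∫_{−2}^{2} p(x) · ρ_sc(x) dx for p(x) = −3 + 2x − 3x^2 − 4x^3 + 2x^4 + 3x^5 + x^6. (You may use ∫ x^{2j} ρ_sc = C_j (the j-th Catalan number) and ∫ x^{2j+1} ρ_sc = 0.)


Write p(x) = Σ a_i x^i, split into monomials and integrate each against ρ_sc separately.
Using ∫ x^{2j} ρ_sc = C_j = (1/(j+1)) C(2j, j) (Catalan numbers) and ∫ x^{2j+1} ρ_sc = 0 (odd monomials vanish by symmetry):
  i = 0 (even): a_0 · C_{0} = -3 · 1 = -3
  i = 1 (odd): ∫ x^1 ρ_sc = 0 (vanishes)
  i = 2 (even): a_2 · C_{1} = -3 · 1 = -3
  i = 3 (odd): ∫ x^3 ρ_sc = 0 (vanishes)
  i = 4 (even): a_4 · C_{2} = 2 · 2 = 4
  i = 5 (odd): ∫ x^5 ρ_sc = 0 (vanishes)
  i = 6 (even): a_6 · C_{3} = 1 · 5 = 5

Summing the contributions: ∫_{−2}^{2} p(x) ρ_sc(x) dx = (-3) + (-3) + 4 + 5 = 3.


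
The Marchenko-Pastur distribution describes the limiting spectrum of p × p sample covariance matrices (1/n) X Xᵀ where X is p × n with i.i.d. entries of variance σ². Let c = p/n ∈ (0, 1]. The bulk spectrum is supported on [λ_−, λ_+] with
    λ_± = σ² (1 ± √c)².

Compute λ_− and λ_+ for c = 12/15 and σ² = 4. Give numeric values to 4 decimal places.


c = 12/15 = 0.800000; √c = 0.894427.
λ_− = σ² (1 − √c)² = 4 · (1 − 0.894427)² = 4 · (0.105573)² = 0.044582.
λ_+ = σ² (1 + √c)² = 4 · (1 + 0.894427)² = 4 · (1.894427)² = 14.355418.

Rounded to 4 decimal places: λ_− ≈ 0.0446, λ_+ ≈ 14.3554.


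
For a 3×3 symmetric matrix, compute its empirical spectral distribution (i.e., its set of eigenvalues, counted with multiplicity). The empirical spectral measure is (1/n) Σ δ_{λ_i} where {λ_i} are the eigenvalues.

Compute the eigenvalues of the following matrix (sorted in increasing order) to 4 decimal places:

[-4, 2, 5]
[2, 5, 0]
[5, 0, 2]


Since M is real symmetric, all three eigenvalues are real; they are the roots of det(λI − M) = λ³ − (tr M) λ² + s λ − det M, where s is the sum of the principal 2×2 minors.
tr M = -4 + 5 + 2 = 3.
s = ((-4)·5 − 2²) + ((-4)·2 − 5²) + (5·2 − 0²) = -24 + (-33) + 10 = -47.
det M (expand along row 1) = (-4)·10 − 2·4 + 5·(-25) = -173.
Characteristic polynomial: λ³ − 3λ² − 47λ + 173 = 0.
Substitute λ = y + (tr M)/3 = y + 1.000000 to remove the quadratic term: y³ + p·y + q = 0 with p = s − (tr M)²/3 = -50.000000 and q = −2(tr M)³/27 + (tr M)·s/3 − det M = 124.000000.
Three real roots ⇒ use the trigonometric (Viète) form: r = 2√(−p/3) = 8.164966, φ = arccos(3q/(p·r)) = arccos(-0.911210) = 2.717009 rad.
y_k = r·cos(φ/3 − 2πk/3) for k = 0, 1, 2 gives y = 5.039081, 3.044248, -8.083329.
λ_k = y_k + 1.000000 gives λ = 6.0391, 4.0442, -7.0833 (check: the sum is 3.0000 = tr M).

Eigenvalues sorted in increasing order: [-7.0833, 4.0442, 6.0391].


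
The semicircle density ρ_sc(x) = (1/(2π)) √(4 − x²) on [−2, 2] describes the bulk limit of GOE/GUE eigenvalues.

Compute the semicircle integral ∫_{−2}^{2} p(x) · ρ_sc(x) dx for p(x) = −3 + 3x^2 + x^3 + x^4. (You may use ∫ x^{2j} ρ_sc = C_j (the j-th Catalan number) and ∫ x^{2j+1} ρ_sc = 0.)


Write p(x) = Σ a_i x^i, split into monomials and integrate each against ρ_sc separately.
Using ∫ x^{2j} ρ_sc = C_j = (1/(j+1)) C(2j, j) (Catalan numbers) and ∫ x^{2j+1} ρ_sc = 0 (odd monomials vanish by symmetry):
  i = 0 (even): a_0 · C_{0} = -3 · 1 = -3
  i = 2 (even): a_2 · C_{1} = 3 · 1 = 3
  i = 3 (odd): ∫ x^3 ρ_sc = 0 (vanishes)
  i = 4 (even): a_4 · C_{2} = 1 · 2 = 2

Summing the contributions: ∫_{−2}^{2} p(x) ρ_sc(x) dx = (-3) + 3 + 2 = 2.


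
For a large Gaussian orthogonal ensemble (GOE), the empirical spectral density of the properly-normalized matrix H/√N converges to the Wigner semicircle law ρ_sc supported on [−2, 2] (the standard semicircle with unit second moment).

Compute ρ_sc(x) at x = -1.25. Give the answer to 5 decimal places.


ρ_sc(x) = (1/(2π)) √(4 − x²). With x = -1.25:
  4 − x² = 4 − (-1.25)² = 4 − 1.562500 = 2.437500.
  √(4 − x²) = 1.561249.
  1/(2π) = 0.159155.
  ρ_sc(-1.25) = 0.159155 · 1.561249 = 0.248481.

Rounded to 5 decimal places: ρ_sc(-1.25) ≈ 0.24848.


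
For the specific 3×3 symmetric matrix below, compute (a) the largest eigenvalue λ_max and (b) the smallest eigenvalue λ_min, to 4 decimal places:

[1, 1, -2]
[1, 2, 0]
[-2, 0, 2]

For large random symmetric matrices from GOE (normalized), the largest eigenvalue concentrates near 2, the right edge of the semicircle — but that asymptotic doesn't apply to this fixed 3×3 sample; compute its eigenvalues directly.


Since M is real symmetric, all three eigenvalues are real; they are the roots of det(λI − M) = λ³ − (tr M) λ² + s λ − det M, where s is the sum of the principal 2×2 minors.
tr M = 1 + 2 + 2 = 5.
s = (1·2 − 1²) + (1·2 − (-2)²) + (2·2 − 0²) = 1 + (-2) + 4 = 3.
det M (expand along row 1) = 1·4 − 1·2 + (-2)·4 = -6.
Characteristic polynomial: λ³ − 5λ² + 3λ + 6 = 0.
Substitute λ = y + (tr M)/3 = y + 1.666667 to remove the quadratic term: y³ + p·y + q = 0 with p = s − (tr M)²/3 = -5.333333 and q = −2(tr M)³/27 + (tr M)·s/3 − det M = 1.740741.
Three real roots ⇒ use the trigonometric (Viète) form: r = 2√(−p/3) = 2.666667, φ = arccos(3q/(p·r)) = arccos(-0.367187) = 1.946780 rad.
y_k = r·cos(φ/3 − 2πk/3) for k = 0, 1, 2 gives y = 2.124621, 0.333333, -2.457955.
λ_k = y_k + 1.666667 gives λ = 3.7913, 2.0000, -0.7913 (check: the sum is 5.0000 = tr M).

Hence λ_max = 3.7913 and λ_min = -0.7913.


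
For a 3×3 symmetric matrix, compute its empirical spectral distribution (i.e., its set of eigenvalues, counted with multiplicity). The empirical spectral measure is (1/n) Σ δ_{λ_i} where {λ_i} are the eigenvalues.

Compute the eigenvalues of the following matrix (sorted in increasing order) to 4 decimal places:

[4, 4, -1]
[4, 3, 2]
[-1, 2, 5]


Since M is real symmetric, all three eigenvalues are real; they are the roots of det(λI − M) = λ³ − (tr M) λ² + s λ − det M, where s is the sum of the principal 2×2 minors.
tr M = 4 + 3 + 5 = 12.
s = (4·3 − 4²) + (4·5 − (-1)²) + (3·5 − 2²) = -4 + 19 + 11 = 26.
det M (expand along row 1) = 4·11 − 4·22 + (-1)·11 = -55.
Characteristic polynomial: λ³ − 12λ² + 26λ + 55 = 0.
Substitute λ = y + (tr M)/3 = y + 4.000000 to remove the quadratic term: y³ + p·y + q = 0 with p = s − (tr M)²/3 = -22.000000 and q = −2(tr M)³/27 + (tr M)·s/3 − det M = 31.000000.
Three real roots ⇒ use the trigonometric (Viète) form: r = 2√(−p/3) = 5.416026, φ = arccos(3q/(p·r)) = arccos(-0.780512) = 2.466281 rad.
y_k = r·cos(φ/3 − 2πk/3) for k = 0, 1, 2 gives y = 3.686629, 1.592755, -5.279384.
λ_k = y_k + 4.000000 gives λ = 7.6866, 5.5928, -1.2794 (check: the sum is 12.0000 = tr M).

Eigenvalues sorted in increasing order: [-1.2794, 5.5928, 7.6866].


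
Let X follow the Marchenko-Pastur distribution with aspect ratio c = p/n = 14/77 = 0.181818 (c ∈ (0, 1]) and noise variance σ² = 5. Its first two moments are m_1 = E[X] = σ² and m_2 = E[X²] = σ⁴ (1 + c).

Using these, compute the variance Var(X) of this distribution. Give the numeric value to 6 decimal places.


m_1 = E[X] = σ² = 5, so m_1² = 25.
m_2 = E[X²] = σ⁴ (1 + c) = 25 · (1 + 0.181818) = 25 · 1.181818 = 29.545455.
(Note m_2 − m_1² simplifies to c · σ⁴ = 0.181818 · 25.)

Var(X) = m_2 − m_1² = 29.545455 − 25 = 4.545455.


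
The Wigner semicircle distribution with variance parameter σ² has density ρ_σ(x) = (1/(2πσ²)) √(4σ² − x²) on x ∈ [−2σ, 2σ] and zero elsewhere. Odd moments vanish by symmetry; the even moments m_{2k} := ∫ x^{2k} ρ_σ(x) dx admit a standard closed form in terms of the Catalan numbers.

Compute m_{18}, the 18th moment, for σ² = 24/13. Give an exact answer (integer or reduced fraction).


By the scaled semicircle moment identity, m_{2k} = σ^{2k} · C_k with k = 9.
C_9 = (1/(k+1)) · C(2k, k) = (1/10) · C(18, 9) = (1/10) · 48620 = 4862.
σ^{2k} = (σ²)^k = (24/13)^9 = 2641807540224/10604499373.

Therefore m_{18} = σ^{18} · C_9 = (2641807540224/10604499373) · 4862 = 988036020043776/815730721.


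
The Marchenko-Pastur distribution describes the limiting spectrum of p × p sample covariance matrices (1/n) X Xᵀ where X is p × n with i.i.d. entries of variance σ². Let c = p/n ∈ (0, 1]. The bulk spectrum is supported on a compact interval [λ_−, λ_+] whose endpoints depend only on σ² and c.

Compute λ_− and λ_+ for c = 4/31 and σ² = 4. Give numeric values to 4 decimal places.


c = 4/31 = 0.129032; √c = 0.359211.
λ_− = σ² (1 − √c)² = 4 · (1 − 0.359211)² = 4 · (0.640789)² = 1.642444.
λ_+ = σ² (1 + √c)² = 4 · (1 + 0.359211)² = 4 · (1.359211)² = 7.389814.

Rounded to 4 decimal places: λ_− ≈ 1.6424, λ_+ ≈ 7.3898.


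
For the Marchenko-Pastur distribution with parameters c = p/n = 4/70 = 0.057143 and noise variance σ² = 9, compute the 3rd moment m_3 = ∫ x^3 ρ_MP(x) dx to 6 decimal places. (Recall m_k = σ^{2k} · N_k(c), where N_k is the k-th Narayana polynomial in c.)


E[X³] = σ⁶ (1 + 3c + c²) (third MP moment). With σ² = 9 (so σ⁶ = 729) and c = 4/70 = 0.057143: E[X³] = 729 · (1 + 3·0.057143 + (0.057143)²) = 729 · 1.174694.

So E[X^3] = 856.351837.


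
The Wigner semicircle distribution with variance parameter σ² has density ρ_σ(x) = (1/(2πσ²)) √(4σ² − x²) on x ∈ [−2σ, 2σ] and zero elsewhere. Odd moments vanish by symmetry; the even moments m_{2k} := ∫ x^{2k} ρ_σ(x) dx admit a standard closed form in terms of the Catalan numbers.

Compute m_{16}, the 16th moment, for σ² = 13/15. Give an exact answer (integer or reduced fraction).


By the scaled semicircle moment identity, m_{2k} = σ^{2k} · C_k with k = 8.
C_8 = (1/(k+1)) · C(2k, k) = (1/9) · C(16, 8) = (1/9) · 12870 = 1430.
σ^{2k} = (σ²)^k = (13/15)^8 = 815730721/2562890625.

Therefore m_{16} = σ^{16} · C_8 = (815730721/2562890625) · 1430 = 233298986206/512578125.


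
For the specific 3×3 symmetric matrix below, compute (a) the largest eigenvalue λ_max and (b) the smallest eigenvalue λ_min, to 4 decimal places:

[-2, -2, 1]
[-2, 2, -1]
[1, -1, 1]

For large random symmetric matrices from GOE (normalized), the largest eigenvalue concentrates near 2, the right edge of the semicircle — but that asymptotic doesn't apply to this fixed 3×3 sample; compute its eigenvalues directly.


Since M is real symmetric, all three eigenvalues are real; they are the roots of det(λI − M) = λ³ − (tr M) λ² + s λ − det M, where s is the sum of the principal 2×2 minors.
tr M = -2 + 2 + 1 = 1.
s = ((-2)·2 − (-2)²) + ((-2)·1 − 1²) + (2·1 − (-1)²) = -8 + (-3) + 1 = -10.
det M (expand along row 1) = (-2)·1 − (-2)·(-1) + 1·0 = -4.
Characteristic polynomial: λ³ − λ² − 10λ + 4 = 0.
Substitute λ = y + (tr M)/3 = y + 0.333333 to remove the quadratic term: y³ + p·y + q = 0 with p = s − (tr M)²/3 = -10.333333 and q = −2(tr M)³/27 + (tr M)·s/3 − det M = 0.592593.
Three real roots ⇒ use the trigonometric (Viète) form: r = 2√(−p/3) = 3.711843, φ = arccos(3q/(p·r)) = arccos(-0.046350) = 1.617163 rad.
y_k = r·cos(φ/3 − 2πk/3) for k = 0, 1, 2 gives y = 3.185483, 0.057366, -3.242849.
λ_k = y_k + 0.333333 gives λ = 3.5188, 0.3907, -2.9095 (check: the sum is 1.0000 = tr M).

Hence λ_max = 3.5188 and λ_min = -2.9095.


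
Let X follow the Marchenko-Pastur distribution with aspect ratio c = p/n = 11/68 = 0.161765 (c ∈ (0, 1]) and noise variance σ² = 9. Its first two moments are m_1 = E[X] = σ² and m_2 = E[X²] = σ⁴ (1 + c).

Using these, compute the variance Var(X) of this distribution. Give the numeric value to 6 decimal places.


m_1 = E[X] = σ² = 9, so m_1² = 81.
m_2 = E[X²] = σ⁴ (1 + c) = 81 · (1 + 0.161765) = 81 · 1.161765 = 94.102941.
(Note m_2 − m_1² simplifies to c · σ⁴ = 0.161765 · 81.)

Var(X) = m_2 − m_1² = 94.102941 − 81 = 13.102941.


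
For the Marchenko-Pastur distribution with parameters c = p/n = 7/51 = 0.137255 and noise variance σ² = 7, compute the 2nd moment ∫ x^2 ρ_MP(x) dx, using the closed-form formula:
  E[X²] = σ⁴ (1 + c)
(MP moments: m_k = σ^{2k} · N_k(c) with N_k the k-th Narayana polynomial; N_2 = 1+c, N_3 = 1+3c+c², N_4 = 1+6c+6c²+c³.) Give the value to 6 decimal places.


E[X²] = σ⁴ (1 + c) (second MP moment). With σ² = 7 (so σ⁴ = 49) and c = 7/51 = 0.137255: E[X²] = 49 · (1 + 0.137255) = 49 · 1.137255.

So E[X^2] = 55.725490.


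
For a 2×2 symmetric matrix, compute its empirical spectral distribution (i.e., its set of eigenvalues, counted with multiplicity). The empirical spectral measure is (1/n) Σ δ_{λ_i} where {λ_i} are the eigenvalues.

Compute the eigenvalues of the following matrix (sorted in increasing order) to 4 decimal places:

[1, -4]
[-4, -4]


Since M is real symmetric, both eigenvalues are real; they are the roots of det(λI − M) = λ² − (tr M) λ + det M.
tr M = 1 + (-4) = -3.
det M = 1·(-4) − (-4)² = -4 − 16 = -20.
Characteristic polynomial: λ² + 3λ − 20 = 0.
Discriminant Δ = (tr M)² − 4·det M = 9 − (-80) = 89; √Δ = 9.433981.
λ = (tr M ± √Δ)/2 = (-3 ± 9.433981)/2, giving (tr M − √Δ)/2 = -6.2170 and (tr M + √Δ)/2 = 3.2170.

Eigenvalues sorted in increasing order: [-6.2170, 3.2170].


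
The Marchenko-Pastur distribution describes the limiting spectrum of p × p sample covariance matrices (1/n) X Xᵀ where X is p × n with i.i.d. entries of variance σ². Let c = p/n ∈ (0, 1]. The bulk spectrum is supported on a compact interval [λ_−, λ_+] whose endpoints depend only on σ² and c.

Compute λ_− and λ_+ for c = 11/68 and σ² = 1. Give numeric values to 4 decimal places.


c = 11/68 = 0.161765; √c = 0.402200.
λ_− = σ² (1 − √c)² = 1 · (1 − 0.402200)² = 1 · (0.597800)² = 0.357365.
λ_+ = σ² (1 + √c)² = 1 · (1 + 0.402200)² = 1 · (1.402200)² = 1.966164.

Rounded to 4 decimal places: λ_− ≈ 0.3574, λ_+ ≈ 1.9662.


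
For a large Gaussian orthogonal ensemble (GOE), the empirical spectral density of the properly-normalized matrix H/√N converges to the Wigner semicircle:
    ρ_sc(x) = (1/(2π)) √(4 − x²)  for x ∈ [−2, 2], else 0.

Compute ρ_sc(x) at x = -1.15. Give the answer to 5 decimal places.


ρ_sc(x) = (1/(2π)) √(4 − x²). With x = -1.15:
  4 − x² = 4 − (-1.15)² = 4 − 1.322500 = 2.677500.
  √(4 − x²) = 1.636307.
  1/(2π) = 0.159155.
  ρ_sc(-1.15) = 0.159155 · 1.636307 = 0.260426.

Rounded to 5 decimal places: ρ_sc(-1.15) ≈ 0.26043.


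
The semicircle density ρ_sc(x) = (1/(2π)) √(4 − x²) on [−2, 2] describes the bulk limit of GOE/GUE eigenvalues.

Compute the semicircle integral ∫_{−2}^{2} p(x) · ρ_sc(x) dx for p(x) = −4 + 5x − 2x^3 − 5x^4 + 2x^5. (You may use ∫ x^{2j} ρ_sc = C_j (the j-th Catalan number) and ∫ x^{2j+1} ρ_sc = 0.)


Write p(x) = Σ a_i x^i, split into monomials and integrate each against ρ_sc separately.
Using ∫ x^{2j} ρ_sc = C_j = (1/(j+1)) C(2j, j) (Catalan numbers) and ∫ x^{2j+1} ρ_sc = 0 (odd monomials vanish by symmetry):
  i = 0 (even): a_0 · C_{0} = -4 · 1 = -4
  i = 1 (odd): ∫ x^1 ρ_sc = 0 (vanishes)
  i = 3 (odd): ∫ x^3 ρ_sc = 0 (vanishes)
  i = 4 (even): a_4 · C_{2} = -5 · 2 = -10
  i = 5 (odd): ∫ x^5 ρ_sc = 0 (vanishes)

Summing the contributions: ∫_{−2}^{2} p(x) ρ_sc(x) dx = (-4) + (-10) = -14.


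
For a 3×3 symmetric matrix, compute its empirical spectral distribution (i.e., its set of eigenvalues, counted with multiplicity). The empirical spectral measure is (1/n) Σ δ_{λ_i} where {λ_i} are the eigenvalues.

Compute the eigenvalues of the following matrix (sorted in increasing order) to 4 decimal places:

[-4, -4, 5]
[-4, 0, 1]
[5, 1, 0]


Since M is real symmetric, all three eigenvalues are real; they are the roots of det(λI − M) = λ³ − (tr M) λ² + s λ − det M, where s is the sum of the principal 2×2 minors.
tr M = -4 + 0 + 0 = -4.
s = ((-4)·0 − (-4)²) + ((-4)·0 − 5²) + (0·0 − 1²) = -16 + (-25) + (-1) = -42.
det M (expand along row 1) = (-4)·(-1) − (-4)·(-5) + 5·(-4) = -36.
Characteristic polynomial: λ³ + 4λ² − 42λ + 36 = 0.
Substitute λ = y + (tr M)/3 = y − 1.333333 to remove the quadratic term: y³ + p·y + q = 0 with p = s − (tr M)²/3 = -47.333333 and q = −2(tr M)³/27 + (tr M)·s/3 − det M = 96.740741.
Three real roots ⇒ use the trigonometric (Viète) form: r = 2√(−p/3) = 7.944250, φ = arccos(3q/(p·r)) = arccos(-0.771810) = 2.452480 rad.
y_k = r·cos(φ/3 − 2πk/3) for k = 0, 1, 2 gives y = 5.434279, 2.301306, -7.735585.
λ_k = y_k − 1.333333 gives λ = 4.1009, 0.9680, -9.0689 (check: the sum is -4.0000 = tr M).

Eigenvalues sorted in increasing order: [-9.0689, 0.9680, 4.1009].


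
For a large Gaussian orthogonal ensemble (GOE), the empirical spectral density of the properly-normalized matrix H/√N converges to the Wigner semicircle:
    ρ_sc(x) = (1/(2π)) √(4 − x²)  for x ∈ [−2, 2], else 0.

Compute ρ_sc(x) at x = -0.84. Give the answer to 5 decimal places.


ρ_sc(x) = (1/(2π)) √(4 − x²). With x = -0.84:
  4 − x² = 4 − (-0.84)² = 4 − 0.705600 = 3.294400.
  √(4 − x²) = 1.815048.
  1/(2π) = 0.159155.
  ρ_sc(-0.84) = 0.159155 · 1.815048 = 0.288874.

Rounded to 5 decimal places: ρ_sc(-0.84) ≈ 0.28887.


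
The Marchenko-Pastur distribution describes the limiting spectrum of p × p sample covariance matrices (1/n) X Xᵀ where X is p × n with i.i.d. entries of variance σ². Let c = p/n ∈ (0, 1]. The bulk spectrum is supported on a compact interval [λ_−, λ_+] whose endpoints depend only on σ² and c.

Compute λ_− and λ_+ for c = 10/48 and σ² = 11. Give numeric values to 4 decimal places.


c = 10/48 = 0.208333; √c = 0.456435.
λ_− = σ² (1 − √c)² = 11 · (1 − 0.456435)² = 11 · (0.543565)² = 3.250086.
λ_+ = σ² (1 + √c)² = 11 · (1 + 0.456435)² = 11 · (1.456435)² = 23.333247.

Rounded to 4 decimal places: λ_− ≈ 3.2501, λ_+ ≈ 23.3332.


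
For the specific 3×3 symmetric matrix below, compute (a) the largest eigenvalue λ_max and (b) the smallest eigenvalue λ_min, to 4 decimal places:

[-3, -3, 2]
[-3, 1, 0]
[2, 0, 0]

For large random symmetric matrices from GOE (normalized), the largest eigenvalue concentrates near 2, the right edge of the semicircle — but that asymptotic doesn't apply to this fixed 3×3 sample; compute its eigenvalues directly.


Since M is real symmetric, all three eigenvalues are real; they are the roots of det(λI − M) = λ³ − (tr M) λ² + s λ − det M, where s is the sum of the principal 2×2 minors.
tr M = -3 + 1 + 0 = -2.
s = ((-3)·1 − (-3)²) + ((-3)·0 − 2²) + (1·0 − 0²) = -12 + (-4) + 0 = -16.
det M (expand along row 1) = (-3)·0 − (-3)·0 + 2·(-2) = -4.
Characteristic polynomial: λ³ + 2λ² − 16λ + 4 = 0.
Substitute λ = y + (tr M)/3 = y − 0.666667 to remove the quadratic term: y³ + p·y + q = 0 with p = s − (tr M)²/3 = -17.333333 and q = −2(tr M)³/27 + (tr M)·s/3 − det M = 15.259259.
Three real roots ⇒ use the trigonometric (Viète) form: r = 2√(−p/3) = 4.807402, φ = arccos(3q/(p·r)) = arccos(-0.549367) = 2.152402 rad.
y_k = r·cos(φ/3 − 2πk/3) for k = 0, 1, 2 gives y = 3.622249, 0.926177, -4.548426.
λ_k = y_k − 0.666667 gives λ = 2.9556, 0.2595, -5.2151 (check: the sum is -2.0000 = tr M).

Hence λ_max = 2.9556 and λ_min = -5.2151.


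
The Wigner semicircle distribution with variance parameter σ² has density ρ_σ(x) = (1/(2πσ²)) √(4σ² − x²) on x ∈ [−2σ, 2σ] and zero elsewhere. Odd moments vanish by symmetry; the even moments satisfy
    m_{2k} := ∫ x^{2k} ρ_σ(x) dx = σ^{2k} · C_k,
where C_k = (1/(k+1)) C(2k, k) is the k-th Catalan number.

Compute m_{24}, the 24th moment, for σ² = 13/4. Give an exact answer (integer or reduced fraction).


By the scaled semicircle moment identity, m_{2k} = σ^{2k} · C_k with k = 12.
C_12 = (1/(k+1)) · C(2k, k) = (1/13) · C(24, 12) = (1/13) · 2704156 = 208012.
σ^{2k} = (σ²)^k = (13/4)^12 = 23298085122481/16777216.

Therefore m_{24} = σ^{24} · C_12 = (23298085122481/16777216) · 208012 = 1211570320624379443/4194304.


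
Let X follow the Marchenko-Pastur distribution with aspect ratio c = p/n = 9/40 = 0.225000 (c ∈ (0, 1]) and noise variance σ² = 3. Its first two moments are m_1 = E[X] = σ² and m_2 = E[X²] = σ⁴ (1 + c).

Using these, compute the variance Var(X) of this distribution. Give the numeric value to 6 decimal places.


m_1 = E[X] = σ² = 3, so m_1² = 9.
m_2 = E[X²] = σ⁴ (1 + c) = 9 · (1 + 0.225000) = 9 · 1.225000 = 11.025000.
(Note m_2 − m_1² simplifies to c · σ⁴ = 0.225000 · 9.)

Var(X) = m_2 − m_1² = 11.025000 − 9 = 2.025000.


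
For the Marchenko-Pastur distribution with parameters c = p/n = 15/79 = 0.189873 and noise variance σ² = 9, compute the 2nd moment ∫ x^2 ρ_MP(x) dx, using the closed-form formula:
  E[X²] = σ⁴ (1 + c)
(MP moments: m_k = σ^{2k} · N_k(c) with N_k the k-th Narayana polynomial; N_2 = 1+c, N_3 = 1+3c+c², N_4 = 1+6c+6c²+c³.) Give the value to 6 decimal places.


E[X²] = σ⁴ (1 + c) (second MP moment). With σ² = 9 (so σ⁴ = 81) and c = 15/79 = 0.189873: E[X²] = 81 · (1 + 0.189873) = 81 · 1.189873.

So E[X^2] = 96.379747.


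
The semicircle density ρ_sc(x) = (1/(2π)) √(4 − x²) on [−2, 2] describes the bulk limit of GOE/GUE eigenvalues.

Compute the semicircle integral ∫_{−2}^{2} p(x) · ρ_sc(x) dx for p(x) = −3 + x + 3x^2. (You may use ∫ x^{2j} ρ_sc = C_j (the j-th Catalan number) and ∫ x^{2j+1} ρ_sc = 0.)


Write p(x) = Σ a_i x^i, split into monomials and integrate each against ρ_sc separately.
Using ∫ x^{2j} ρ_sc = C_j = (1/(j+1)) C(2j, j) (Catalan numbers) and ∫ x^{2j+1} ρ_sc = 0 (odd monomials vanish by symmetry):
  i = 0 (even): a_0 · C_{0} = -3 · 1 = -3
  i = 1 (odd): ∫ x^1 ρ_sc = 0 (vanishes)
  i = 2 (even): a_2 · C_{1} = 3 · 1 = 3

Summing the contributions: ∫_{−2}^{2} p(x) ρ_sc(x) dx = (-3) + 3 = 0.


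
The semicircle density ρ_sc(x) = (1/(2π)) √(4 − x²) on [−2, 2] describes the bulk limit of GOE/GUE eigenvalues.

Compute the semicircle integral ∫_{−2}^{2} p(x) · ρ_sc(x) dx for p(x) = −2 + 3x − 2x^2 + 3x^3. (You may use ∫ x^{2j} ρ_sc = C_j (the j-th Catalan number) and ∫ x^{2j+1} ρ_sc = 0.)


Write p(x) = Σ a_i x^i, split into monomials and integrate each against ρ_sc separately.
Using ∫ x^{2j} ρ_sc = C_j = (1/(j+1)) C(2j, j) (Catalan numbers) and ∫ x^{2j+1} ρ_sc = 0 (odd monomials vanish by symmetry):
  i = 0 (even): a_0 · C_{0} = -2 · 1 = -2
  i = 1 (odd): ∫ x^1 ρ_sc = 0 (vanishes)
  i = 2 (even): a_2 · C_{1} = -2 · 1 = -2
  i = 3 (odd): ∫ x^3 ρ_sc = 0 (vanishes)

Summing the contributions: ∫_{−2}^{2} p(x) ρ_sc(x) dx = (-2) + (-2) = -4.


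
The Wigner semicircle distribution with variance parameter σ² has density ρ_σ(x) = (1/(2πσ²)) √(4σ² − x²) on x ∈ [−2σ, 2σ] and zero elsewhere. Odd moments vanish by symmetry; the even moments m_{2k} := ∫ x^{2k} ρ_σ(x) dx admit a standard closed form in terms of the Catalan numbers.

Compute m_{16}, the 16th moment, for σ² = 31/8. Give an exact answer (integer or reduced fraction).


By the scaled semicircle moment identity, m_{2k} = σ^{2k} · C_k with k = 8.
C_8 = (1/(k+1)) · C(2k, k) = (1/9) · C(16, 8) = (1/9) · 12870 = 1430.
σ^{2k} = (σ²)^k = (31/8)^8 = 852891037441/16777216.

Therefore m_{16} = σ^{16} · C_8 = (852891037441/16777216) · 1430 = 609817091770315/8388608.


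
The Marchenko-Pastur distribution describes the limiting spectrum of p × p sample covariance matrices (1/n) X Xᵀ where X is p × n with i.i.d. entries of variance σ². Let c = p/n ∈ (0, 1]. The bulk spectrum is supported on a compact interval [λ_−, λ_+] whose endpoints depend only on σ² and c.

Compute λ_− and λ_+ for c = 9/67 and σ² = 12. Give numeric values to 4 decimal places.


c = 9/67 = 0.134328; √c = 0.366508.
λ_− = σ² (1 − √c)² = 12 · (1 − 0.366508)² = 12 · (0.633492)² = 4.815740.
λ_+ = σ² (1 + √c)² = 12 · (1 + 0.366508)² = 12 · (1.366508)² = 22.408140.

Rounded to 4 decimal places: λ_− ≈ 4.8157, λ_+ ≈ 22.4081.


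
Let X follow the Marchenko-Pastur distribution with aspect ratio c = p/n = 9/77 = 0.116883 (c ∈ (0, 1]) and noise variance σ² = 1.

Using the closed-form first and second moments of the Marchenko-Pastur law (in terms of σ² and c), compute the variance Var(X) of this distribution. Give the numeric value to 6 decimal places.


Recall the MP moments m_1 = E[X] = σ² and m_2 = E[X²] = σ⁴ (1 + c).
m_1 = E[X] = σ² = 1, so m_1² = 1.
m_2 = E[X²] = σ⁴ (1 + c) = 1 · (1 + 0.116883) = 1 · 1.116883 = 1.116883.
(Note m_2 − m_1² simplifies to c · σ⁴ = 0.116883 · 1.)

Var(X) = m_2 − m_1² = 1.116883 − 1 = 0.116883.


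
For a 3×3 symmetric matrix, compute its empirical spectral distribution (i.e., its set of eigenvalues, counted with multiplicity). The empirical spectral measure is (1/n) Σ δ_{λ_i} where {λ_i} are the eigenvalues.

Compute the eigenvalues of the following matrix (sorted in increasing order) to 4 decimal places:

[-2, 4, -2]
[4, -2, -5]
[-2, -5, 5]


Since M is real symmetric, all three eigenvalues are real; they are the roots of det(λI − M) = λ³ − (tr M) λ² + s λ − det M, where s is the sum of the principal 2×2 minors.
tr M = -2 + (-2) + 5 = 1.
s = ((-2)·(-2) − 4²) + ((-2)·5 − (-2)²) + ((-2)·5 − (-5)²) = -12 + (-14) + (-35) = -61.
det M (expand along row 1) = (-2)·(-35) − 4·10 + (-2)·(-24) = 78.
Characteristic polynomial: λ³ − λ² − 61λ − 78 = 0.
Substitute λ = y + (tr M)/3 = y + 0.333333 to remove the quadratic term: y³ + p·y + q = 0 with p = s − (tr M)²/3 = -61.333333 and q = −2(tr M)³/27 + (tr M)·s/3 − det M = -98.407407.
Three real roots ⇒ use the trigonometric (Viète) form: r = 2√(−p/3) = 9.043107, φ = arccos(3q/(p·r)) = arccos(0.532273) = 1.009513 rad.
y_k = r·cos(φ/3 − 2πk/3) for k = 0, 1, 2 gives y = 8.535921, -1.682063, -6.853858.
λ_k = y_k + 0.333333 gives λ = 8.8693, -1.3487, -6.5205 (check: the sum is 1.0000 = tr M).

Eigenvalues sorted in increasing order: [-6.5205, -1.3487, 8.8693].


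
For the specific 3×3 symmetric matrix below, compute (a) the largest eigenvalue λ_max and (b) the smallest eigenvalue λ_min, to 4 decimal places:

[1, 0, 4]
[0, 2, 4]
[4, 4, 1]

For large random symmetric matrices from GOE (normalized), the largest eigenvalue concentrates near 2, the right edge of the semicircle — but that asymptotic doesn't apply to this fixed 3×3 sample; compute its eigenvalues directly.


Since M is real symmetric, all three eigenvalues are real; they are the roots of det(λI − M) = λ³ − (tr M) λ² + s λ − det M, where s is the sum of the principal 2×2 minors.
tr M = 1 + 2 + 1 = 4.
s = (1·2 − 0²) + (1·1 − 4²) + (2·1 − 4²) = 2 + (-15) + (-14) = -27.
det M (expand along row 1) = 1·(-14) − 0·(-16) + 4·(-8) = -46.
Characteristic polynomial: λ³ − 4λ² − 27λ + 46 = 0.
Substitute λ = y + (tr M)/3 = y + 1.333333 to remove the quadratic term: y³ + p·y + q = 0 with p = s − (tr M)²/3 = -32.333333 and q = −2(tr M)³/27 + (tr M)·s/3 − det M = 5.259259.
Three real roots ⇒ use the trigonometric (Viète) form: r = 2√(−p/3) = 6.565905, φ = arccos(3q/(p·r)) = arccos(-0.074319) = 1.645184 rad.
y_k = r·cos(φ/3 − 2πk/3) for k = 0, 1, 2 gives y = 5.603097, 0.162791, -5.765888.
λ_k = y_k + 1.333333 gives λ = 6.9364, 1.4961, -4.4326 (check: the sum is 4.0000 = tr M).

Hence λ_max = 6.9364 and λ_min = -4.4326.


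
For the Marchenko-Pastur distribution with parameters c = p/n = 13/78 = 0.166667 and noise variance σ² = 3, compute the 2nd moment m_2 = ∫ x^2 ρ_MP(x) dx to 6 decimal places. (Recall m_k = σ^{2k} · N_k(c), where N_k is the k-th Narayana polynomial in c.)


E[X²] = σ⁴ (1 + c) (second MP moment). With σ² = 3 (so σ⁴ = 9) and c = 13/78 = 0.166667: E[X²] = 9 · (1 + 0.166667) = 9 · 1.166667.

So E[X^2] = 10.500000.


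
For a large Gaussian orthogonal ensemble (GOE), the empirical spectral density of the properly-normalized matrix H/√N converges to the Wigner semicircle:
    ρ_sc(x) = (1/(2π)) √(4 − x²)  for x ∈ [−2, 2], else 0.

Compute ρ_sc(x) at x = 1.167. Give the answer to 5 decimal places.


ρ_sc(x) = (1/(2π)) √(4 − x²). With x = 1.167:
  4 − x² = 4 − (1.167)² = 4 − 1.361889 = 2.638111.
  √(4 − x²) = 1.624226.
  1/(2π) = 0.159155.
  ρ_sc(1.167) = 0.159155 · 1.624226 = 0.258504.

Rounded to 5 decimal places: ρ_sc(1.167) ≈ 0.25850.


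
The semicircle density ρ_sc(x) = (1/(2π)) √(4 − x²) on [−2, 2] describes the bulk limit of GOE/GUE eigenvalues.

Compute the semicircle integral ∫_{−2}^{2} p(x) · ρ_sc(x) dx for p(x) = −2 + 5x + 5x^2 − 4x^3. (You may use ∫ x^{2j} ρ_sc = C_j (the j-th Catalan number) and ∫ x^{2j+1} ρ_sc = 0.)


Write p(x) = Σ a_i x^i, split into monomials and integrate each against ρ_sc separately.
Using ∫ x^{2j} ρ_sc = C_j = (1/(j+1)) C(2j, j) (Catalan numbers) and ∫ x^{2j+1} ρ_sc = 0 (odd monomials vanish by symmetry):
  i = 0 (even): a_0 · C_{0} = -2 · 1 = -2
  i = 1 (odd): ∫ x^1 ρ_sc = 0 (vanishes)
  i = 2 (even): a_2 · C_{1} = 5 · 1 = 5
  i = 3 (odd): ∫ x^3 ρ_sc = 0 (vanishes)

Summing the contributions: ∫_{−2}^{2} p(x) ρ_sc(x) dx = (-2) + 5 = 3.


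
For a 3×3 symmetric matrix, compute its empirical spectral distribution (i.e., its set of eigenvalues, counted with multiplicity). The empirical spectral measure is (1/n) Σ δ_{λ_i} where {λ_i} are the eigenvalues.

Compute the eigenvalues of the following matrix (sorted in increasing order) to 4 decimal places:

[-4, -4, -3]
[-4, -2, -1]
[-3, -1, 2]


Since M is real symmetric, all three eigenvalues are real; they are the roots of det(λI − M) = λ³ − (tr M) λ² + s λ − det M, where s is the sum of the principal 2×2 minors.
tr M = -4 + (-2) + 2 = -4.
s = ((-4)·(-2) − (-4)²) + ((-4)·2 − (-3)²) + ((-2)·2 − (-1)²) = -8 + (-17) + (-5) = -30.
det M (expand along row 1) = (-4)·(-5) − (-4)·(-11) + (-3)·(-2) = -18.
Characteristic polynomial: λ³ + 4λ² − 30λ + 18 = 0.
Substitute λ = y + (tr M)/3 = y − 1.333333 to remove the quadratic term: y³ + p·y + q = 0 with p = s − (tr M)²/3 = -35.333333 and q = −2(tr M)³/27 + (tr M)·s/3 − det M = 62.740741.
Three real roots ⇒ use the trigonometric (Viète) form: r = 2√(−p/3) = 6.863753, φ = arccos(3q/(p·r)) = arccos(-0.776112) = 2.459274 rad.
y_k = r·cos(φ/3 − 2πk/3) for k = 0, 1, 2 gives y = 4.683813, 2.003177, -6.686990.
λ_k = y_k − 1.333333 gives λ = 3.3505, 0.6698, -8.0203 (check: the sum is -4.0000 = tr M).

Eigenvalues sorted in increasing order: [-8.0203, 0.6698, 3.3505].


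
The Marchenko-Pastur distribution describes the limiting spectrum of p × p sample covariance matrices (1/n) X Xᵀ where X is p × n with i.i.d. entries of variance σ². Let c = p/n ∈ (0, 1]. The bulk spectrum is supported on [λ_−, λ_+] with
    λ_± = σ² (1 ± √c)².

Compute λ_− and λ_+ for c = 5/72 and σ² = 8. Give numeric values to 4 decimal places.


c = 5/72 = 0.069444; √c = 0.263523.
λ_− = σ² (1 − √c)² = 8 · (1 − 0.263523)² = 8 · (0.736477)² = 4.339185.
λ_+ = σ² (1 + √c)² = 8 · (1 + 0.263523)² = 8 · (1.263523)² = 12.771926.

Rounded to 4 decimal places: λ_− ≈ 4.3392, λ_+ ≈ 12.7719.


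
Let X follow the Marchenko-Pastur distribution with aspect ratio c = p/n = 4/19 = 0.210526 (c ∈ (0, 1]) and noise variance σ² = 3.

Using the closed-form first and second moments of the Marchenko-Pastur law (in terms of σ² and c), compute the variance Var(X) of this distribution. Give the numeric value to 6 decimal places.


Recall the MP moments m_1 = E[X] = σ² and m_2 = E[X²] = σ⁴ (1 + c).
m_1 = E[X] = σ² = 3, so m_1² = 9.
m_2 = E[X²] = σ⁴ (1 + c) = 9 · (1 + 0.210526) = 9 · 1.210526 = 10.894737.
(Note m_2 − m_1² simplifies to c · σ⁴ = 0.210526 · 9.)

Var(X) = m_2 − m_1² = 10.894737 − 9 = 1.894737.


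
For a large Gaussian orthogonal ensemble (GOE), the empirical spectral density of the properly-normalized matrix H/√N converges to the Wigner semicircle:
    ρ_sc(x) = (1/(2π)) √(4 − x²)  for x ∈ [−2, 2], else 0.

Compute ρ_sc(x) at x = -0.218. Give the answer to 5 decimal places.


ρ_sc(x) = (1/(2π)) √(4 − x²). With x = -0.218:
  4 − x² = 4 − (-0.218)² = 4 − 0.047524 = 3.952476.
  √(4 − x²) = 1.988083.
  1/(2π) = 0.159155.
  ρ_sc(-0.218) = 0.159155 · 1.988083 = 0.316413.

Rounded to 5 decimal places: ρ_sc(-0.218) ≈ 0.31641.


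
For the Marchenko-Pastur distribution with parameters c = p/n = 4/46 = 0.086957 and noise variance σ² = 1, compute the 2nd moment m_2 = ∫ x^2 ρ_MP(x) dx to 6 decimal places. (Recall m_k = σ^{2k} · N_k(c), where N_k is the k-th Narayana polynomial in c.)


E[X²] = σ⁴ (1 + c) (second MP moment). With σ² = 1 (so σ⁴ = 1) and c = 4/46 = 0.086957: E[X²] = 1 · (1 + 0.086957) = 1 · 1.086957.

So E[X^2] = 1.086957.


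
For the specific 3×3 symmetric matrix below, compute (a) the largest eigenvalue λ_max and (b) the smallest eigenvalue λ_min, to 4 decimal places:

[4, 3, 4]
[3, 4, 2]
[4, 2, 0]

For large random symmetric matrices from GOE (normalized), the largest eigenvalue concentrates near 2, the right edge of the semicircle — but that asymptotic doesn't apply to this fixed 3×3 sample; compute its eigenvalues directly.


Since M is real symmetric, all three eigenvalues are real; they are the roots of det(λI − M) = λ³ − (tr M) λ² + s λ − det M, where s is the sum of the principal 2×2 minors.
tr M = 4 + 4 + 0 = 8.
s = (4·4 − 3²) + (4·0 − 4²) + (4·0 − 2²) = 7 + (-16) + (-4) = -13.
det M (expand along row 1) = 4·(-4) − 3·(-8) + 4·(-10) = -32.
Characteristic polynomial: λ³ − 8λ² − 13λ + 32 = 0.
Substitute λ = y + (tr M)/3 = y + 2.666667 to remove the quadratic term: y³ + p·y + q = 0 with p = s − (tr M)²/3 = -34.333333 and q = −2(tr M)³/27 + (tr M)·s/3 − det M = -40.592593.
Three real roots ⇒ use the trigonometric (Viète) form: r = 2√(−p/3) = 6.765928, φ = arccos(3q/(p·r)) = arccos(0.524233) = 1.018982 rad.
y_k = r·cos(φ/3 − 2πk/3) for k = 0, 1, 2 gives y = 6.379375, -1.237507, -5.141868.
λ_k = y_k + 2.666667 gives λ = 9.0460, 1.4292, -2.4752 (check: the sum is 8.0000 = tr M).

Hence λ_max = 9.0460 and λ_min = -2.4752.


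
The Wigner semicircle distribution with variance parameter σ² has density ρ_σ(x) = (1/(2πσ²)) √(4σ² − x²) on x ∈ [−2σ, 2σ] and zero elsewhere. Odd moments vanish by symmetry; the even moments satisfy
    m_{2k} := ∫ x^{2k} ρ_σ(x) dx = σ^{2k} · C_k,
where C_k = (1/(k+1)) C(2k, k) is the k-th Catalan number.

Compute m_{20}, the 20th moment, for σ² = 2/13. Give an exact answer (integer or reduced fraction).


By the scaled semicircle moment identity, m_{2k} = σ^{2k} · C_k with k = 10.
C_10 = (1/(k+1)) · C(2k, k) = (1/11) · C(20, 10) = (1/11) · 184756 = 16796.
σ^{2k} = (σ²)^k = (2/13)^10 = 1024/137858491849.

Therefore m_{20} = σ^{20} · C_10 = (1024/137858491849) · 16796 = 1323008/10604499373.


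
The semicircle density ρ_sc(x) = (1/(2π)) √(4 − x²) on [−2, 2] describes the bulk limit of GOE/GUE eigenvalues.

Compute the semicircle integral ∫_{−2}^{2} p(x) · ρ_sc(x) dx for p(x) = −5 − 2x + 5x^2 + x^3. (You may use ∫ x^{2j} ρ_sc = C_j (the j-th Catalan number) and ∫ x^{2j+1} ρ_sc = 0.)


Write p(x) = Σ a_i x^i, split into monomials and integrate each against ρ_sc separately.
Using ∫ x^{2j} ρ_sc = C_j = (1/(j+1)) C(2j, j) (Catalan numbers) and ∫ x^{2j+1} ρ_sc = 0 (odd monomials vanish by symmetry):
  i = 0 (even): a_0 · C_{0} = -5 · 1 = -5
  i = 1 (odd): ∫ x^1 ρ_sc = 0 (vanishes)
  i = 2 (even): a_2 · C_{1} = 5 · 1 = 5
  i = 3 (odd): ∫ x^3 ρ_sc = 0 (vanishes)

Summing the contributions: ∫_{−2}^{2} p(x) ρ_sc(x) dx = (-5) + 5 = 0.


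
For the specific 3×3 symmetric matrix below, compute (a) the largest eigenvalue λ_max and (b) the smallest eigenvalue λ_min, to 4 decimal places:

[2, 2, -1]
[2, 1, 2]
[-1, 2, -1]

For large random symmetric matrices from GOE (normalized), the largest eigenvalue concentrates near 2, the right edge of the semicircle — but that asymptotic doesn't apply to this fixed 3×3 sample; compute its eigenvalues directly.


Since M is real symmetric, all three eigenvalues are real; they are the roots of det(λI − M) = λ³ − (tr M) λ² + s λ − det M, where s is the sum of the principal 2×2 minors.
tr M = 2 + 1 + (-1) = 2.
s = (2·1 − 2²) + (2·(-1) − (-1)²) + (1·(-1) − 2²) = -2 + (-3) + (-5) = -10.
det M (expand along row 1) = 2·(-5) − 2·0 + (-1)·5 = -15.
Characteristic polynomial: λ³ − 2λ² − 10λ + 15 = 0.
Substitute λ = y + (tr M)/3 = y + 0.666667 to remove the quadratic term: y³ + p·y + q = 0 with p = s − (tr M)²/3 = -11.333333 and q = −2(tr M)³/27 + (tr M)·s/3 − det M = 7.740741.
Three real roots ⇒ use the trigonometric (Viète) form: r = 2√(−p/3) = 3.887301, φ = arccos(3q/(p·r)) = arccos(-0.527106) = 2.125988 rad.
y_k = r·cos(φ/3 − 2πk/3) for k = 0, 1, 2 gives y = 2.951367, 0.715299, -3.666667.
λ_k = y_k + 0.666667 gives λ = 3.6180, 1.3820, -3.0000 (check: the sum is 2.0000 = tr M).

Hence λ_max = 3.6180 and λ_min = -3.0000.


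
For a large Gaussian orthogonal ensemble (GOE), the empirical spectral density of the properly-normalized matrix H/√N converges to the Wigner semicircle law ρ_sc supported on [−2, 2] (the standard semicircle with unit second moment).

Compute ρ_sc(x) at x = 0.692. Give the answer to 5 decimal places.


ρ_sc(x) = (1/(2π)) √(4 − x²). With x = 0.692:
  4 − x² = 4 − (0.692)² = 4 − 0.478864 = 3.521136.
  √(4 − x²) = 1.876469.
  1/(2π) = 0.159155.
  ρ_sc(0.692) = 0.159155 · 1.876469 = 0.298649.

Rounded to 5 decimal places: ρ_sc(0.692) ≈ 0.29865.


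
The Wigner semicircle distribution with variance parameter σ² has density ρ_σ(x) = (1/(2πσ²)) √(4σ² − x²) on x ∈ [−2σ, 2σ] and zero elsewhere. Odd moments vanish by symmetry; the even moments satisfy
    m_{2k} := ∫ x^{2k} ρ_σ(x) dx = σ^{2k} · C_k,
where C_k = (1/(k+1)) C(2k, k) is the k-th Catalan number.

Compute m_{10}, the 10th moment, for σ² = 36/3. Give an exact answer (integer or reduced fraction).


By the scaled semicircle moment identity, m_{2k} = σ^{2k} · C_k with k = 5.
C_5 = (1/(k+1)) · C(2k, k) = (1/6) · C(10, 5) = (1/6) · 252 = 42.
σ^{2k} = (σ²)^k = (36/3)^5 = 248832.

Therefore m_{10} = σ^{10} · C_5 = 248832 · 42 = 10450944.


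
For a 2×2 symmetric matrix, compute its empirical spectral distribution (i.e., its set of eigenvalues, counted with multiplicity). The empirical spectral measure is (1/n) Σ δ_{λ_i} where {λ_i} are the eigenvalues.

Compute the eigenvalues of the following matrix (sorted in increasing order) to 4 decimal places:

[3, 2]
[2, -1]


Since M is real symmetric, both eigenvalues are real; they are the roots of det(λI − M) = λ² − (tr M) λ + det M.
tr M = 3 + (-1) = 2.
det M = 3·(-1) − 2² = -3 − 4 = -7.
Characteristic polynomial: λ² − 2λ − 7 = 0.
Discriminant Δ = (tr M)² − 4·det M = 4 − (-28) = 32; √Δ = 5.656854.
λ = (tr M ± √Δ)/2 = (2 ± 5.656854)/2, giving (tr M − √Δ)/2 = -1.8284 and (tr M + √Δ)/2 = 3.8284.

Eigenvalues sorted in increasing order: [-1.8284, 3.8284].


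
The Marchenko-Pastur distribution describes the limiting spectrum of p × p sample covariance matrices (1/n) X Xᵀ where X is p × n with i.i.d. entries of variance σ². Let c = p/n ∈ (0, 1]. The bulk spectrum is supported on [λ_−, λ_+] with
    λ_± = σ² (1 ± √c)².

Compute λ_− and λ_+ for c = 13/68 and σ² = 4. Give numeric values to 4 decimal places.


c = 13/68 = 0.191176; √c = 0.437237.
λ_− = σ² (1 − √c)² = 4 · (1 − 0.437237)² = 4 · (0.562763)² = 1.266807.
λ_+ = σ² (1 + √c)² = 4 · (1 + 0.437237)² = 4 · (1.437237)² = 8.262604.

Rounded to 4 decimal places: λ_− ≈ 1.2668, λ_+ ≈ 8.2626.
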